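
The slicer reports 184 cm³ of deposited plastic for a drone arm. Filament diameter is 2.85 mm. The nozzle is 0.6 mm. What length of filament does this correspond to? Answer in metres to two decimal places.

Cross-section of 2.85 mm filament: π·(2.85/2)² = 6.3794 mm².
L = 184000 mm³ / 6.3794 mm² = 28842.84 mm, i.e. 28.84 m.

28.84 m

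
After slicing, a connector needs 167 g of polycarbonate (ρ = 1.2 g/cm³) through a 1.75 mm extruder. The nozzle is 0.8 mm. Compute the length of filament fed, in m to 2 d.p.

Extruded volume: 167/1.2 = 139.1667 cm³ (139166.7 mm³).
Cross-section of 1.75 mm filament: π·(1.75/2)² = 2.4053 mm².
Length = 139166.7 / 2.4053 = 57858.35 mm = 57.86 m.

57.86 m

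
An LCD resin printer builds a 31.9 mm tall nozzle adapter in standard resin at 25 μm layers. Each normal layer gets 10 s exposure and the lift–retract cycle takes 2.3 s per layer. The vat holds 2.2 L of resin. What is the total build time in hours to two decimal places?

4.36 hours

Number of layers: 31.9 / 0.025 → 1276 (rounded up).
Cycle time = 10 + 2.3 = 12.3 s.
Build time: 1276 × 12.3 s = 15694.8 s, i.e. 4.36 hours.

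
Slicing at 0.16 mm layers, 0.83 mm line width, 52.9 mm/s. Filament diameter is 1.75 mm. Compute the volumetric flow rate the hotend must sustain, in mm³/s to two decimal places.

Bead cross-section = 0.16 × 0.83 = 0.1328 mm².
Q = v·A = 52.9 × 0.1328 = 7.03 mm³/s.

7.03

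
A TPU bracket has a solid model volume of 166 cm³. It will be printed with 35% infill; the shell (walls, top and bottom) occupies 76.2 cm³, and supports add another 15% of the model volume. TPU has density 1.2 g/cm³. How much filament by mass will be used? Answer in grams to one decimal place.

Infill region = 166 − 76.2 = 89.8 cm³.
Infill volume = 0.35 × 89.8 = 31.43 cm³.
Support = 0.15 × 166, so 24.9 cm³.
Deposited volume: 76.2 + 31.43 + 24.9 → 132.53 cm³.
Mass = 132.53 × 1.2, so 159.036 g.

159.0 g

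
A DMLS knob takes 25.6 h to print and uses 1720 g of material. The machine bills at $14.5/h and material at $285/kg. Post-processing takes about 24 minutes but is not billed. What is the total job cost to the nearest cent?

$861.40

Machine-time cost: 14.5 × 25.6 → $371.20.
Material cost = 285 × 1720/1000 = $490.20.
Job cost: 371.20 + 490.20 = $861.40.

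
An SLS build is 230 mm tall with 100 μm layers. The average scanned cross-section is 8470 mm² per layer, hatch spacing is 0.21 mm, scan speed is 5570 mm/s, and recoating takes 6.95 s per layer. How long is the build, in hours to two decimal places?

Number of layers: 230 / 0.1 → 2300 (rounded up).
Per-layer scan distance = 8470 / 0.21, so 40333.3 mm.
Laser time per layer = 40333.3 / 5570, so 7.2412 s.
Layer cycle = 7.2412 + 6.95 = 14.1912 s.
2300 layers × 14.1912 s/layer = 32639.76 s, i.e. 9.07 hours.

9.07 hours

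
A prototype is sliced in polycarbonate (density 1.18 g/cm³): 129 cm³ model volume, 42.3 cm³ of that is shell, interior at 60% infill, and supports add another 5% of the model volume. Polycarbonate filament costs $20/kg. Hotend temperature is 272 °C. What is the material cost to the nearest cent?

$2.38

Infill region: 129 − 42.3 → 86.7 cm³.
Infill volume: 0.60 × 86.7 → 52.02 cm³.
Support = 0.05 × 129, so 6.45 cm³.
Total extruded: 42.3 + 52.02 + 6.45 → 100.77 cm³.
Mass = 100.77 × 1.18, so 118.9086 g.
At $20/kg: 118.9086/1000 × 20 = $2.38.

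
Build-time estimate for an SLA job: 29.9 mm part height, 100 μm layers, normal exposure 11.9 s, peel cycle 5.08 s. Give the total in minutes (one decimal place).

Layer count = ceil(29.9 / 0.1) = 299.
Cycle time = 11.9 + 5.08 = 16.98 s.
Build time: 299 × 16.98 s = 5077.02 s, i.e. 84.6 minutes.

84.6 minutes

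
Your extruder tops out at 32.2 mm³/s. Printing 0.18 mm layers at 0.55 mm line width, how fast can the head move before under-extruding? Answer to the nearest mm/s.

325 mm/s

Bead cross-section = 0.18 × 0.55, so 0.099 mm².
Max speed = 32.2 / 0.099 = 325.25 ≈ 325 mm/s.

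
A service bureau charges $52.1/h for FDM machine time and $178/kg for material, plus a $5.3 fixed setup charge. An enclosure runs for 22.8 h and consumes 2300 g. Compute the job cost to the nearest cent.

Time charge: 52.1 × 22.8 → $1187.88.
Material charge = 178 × 2300/1000 = $409.40.
Adding setup: 1187.88 + 409.40 + 5.3 → $1602.58.

$1602.58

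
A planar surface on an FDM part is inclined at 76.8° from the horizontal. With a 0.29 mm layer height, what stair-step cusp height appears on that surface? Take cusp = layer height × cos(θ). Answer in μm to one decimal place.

66.2 μm

Cusp = layer height × cos(76.8°) = 0.29 × 0.2284 = 0.066236 mm = 66.2 μm.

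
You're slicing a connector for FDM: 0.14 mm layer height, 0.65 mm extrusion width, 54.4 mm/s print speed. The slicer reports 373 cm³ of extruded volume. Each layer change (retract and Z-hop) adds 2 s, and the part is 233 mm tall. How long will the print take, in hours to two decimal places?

Extrusion cross-section: 0.14 × 0.65 → 0.091 mm².
Total extruded path = 373000/0.091 = 4098901.1 mm.
Extrusion time = 4098901.1 / 54.4, so 75347.4 s.
Layers = ⌈233/0.14⌉ = 1665.
Non-print overhead = 1665 × 2 = 3330 s.
Total = 75347.4 + 3330 = 78677.4 s = 21.85 hours.

21.85 hours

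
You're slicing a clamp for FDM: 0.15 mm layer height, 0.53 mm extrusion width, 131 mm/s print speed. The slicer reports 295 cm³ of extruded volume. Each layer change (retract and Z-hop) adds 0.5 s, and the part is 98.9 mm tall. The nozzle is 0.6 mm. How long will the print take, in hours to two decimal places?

Line area = 0.15 × 0.53 = 0.0795 mm².
Total extruded path = 295000/0.0795 = 3710691.8 mm.
Extrusion time = 3710691.8 / 131 = 28325.9 s.
Layers = ⌈98.9/0.15⌉ = 660.
Layer-change overhead = 660 × 0.5 = 330 s.
Total = 28325.9 + 330 = 28655.9 s = 7.96 hours.

7.96 hours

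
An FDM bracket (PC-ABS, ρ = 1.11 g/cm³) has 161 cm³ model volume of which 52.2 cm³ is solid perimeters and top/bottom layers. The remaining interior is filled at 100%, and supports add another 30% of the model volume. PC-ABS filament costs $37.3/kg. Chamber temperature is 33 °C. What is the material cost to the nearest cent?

Volume inside the shell: 161 − 52.2 → 108.8 cm³.
Infill deposited: 1.00 × 108.8 → 108.8 cm³.
Support = 0.30 × 161, so 48.3 cm³.
Total printed volume = 52.2 + 108.8 + 48.3, so 209.3 cm³.
Mass: 209.3 × 1.11 → 232.323 g.
At $37.3/kg: 232.323/1000 × 37.3 = $8.67.

$8.67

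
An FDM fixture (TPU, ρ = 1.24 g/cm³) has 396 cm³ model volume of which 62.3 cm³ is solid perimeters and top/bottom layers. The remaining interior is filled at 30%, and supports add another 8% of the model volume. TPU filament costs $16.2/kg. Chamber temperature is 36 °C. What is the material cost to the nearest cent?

$3.90

Infill region = 396 − 62.3, so 333.7 cm³.
Infill deposited: 0.30 × 333.7 → 100.11 cm³.
Support = 0.08 × 396, so 31.68 cm³.
Total extruded = 62.3 + 100.11 + 31.68, so 194.09 cm³.
Mass: 194.09 × 1.24 → 240.6716 g.
Cost = 240.6716 g / 1000 × $16.2/kg = $3.90.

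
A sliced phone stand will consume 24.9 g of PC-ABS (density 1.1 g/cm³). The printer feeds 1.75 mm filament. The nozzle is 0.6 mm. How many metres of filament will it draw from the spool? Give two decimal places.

Extruded volume: 24.9/1.1 = 22.6364 cm³ (22636.4 mm³).
Filament cross-section = π × (1.75/2)² = 2.4053 mm².
Length = 22636.4 / 2.4053 = 9411.05 mm = 9.41 m.

9.41 m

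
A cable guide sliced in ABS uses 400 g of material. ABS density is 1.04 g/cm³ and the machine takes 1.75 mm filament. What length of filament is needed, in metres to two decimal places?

159.90 m

Extruded volume: 400/1.04 = 384.6154 cm³ (384615.4 mm³).
Cross-section of 1.75 mm filament: π·(1.75/2)² = 2.4053 mm².
L = V/A = 384615.4/2.4053 = 159903.3 mm → 159.90 m.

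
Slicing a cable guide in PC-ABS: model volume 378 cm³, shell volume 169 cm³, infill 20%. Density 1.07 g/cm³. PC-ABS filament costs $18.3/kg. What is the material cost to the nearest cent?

Volume inside the shell = 378 − 169, so 209 cm³.
Infill deposited = 0.20 × 209 = 41.8 cm³.
Deposited volume = 169 + 41.8 = 210.8 cm³.
Mass = 210.8 × 1.07 = 225.556 g.
At $18.3/kg: 225.556/1000 × 18.3 = $4.13.

$4.13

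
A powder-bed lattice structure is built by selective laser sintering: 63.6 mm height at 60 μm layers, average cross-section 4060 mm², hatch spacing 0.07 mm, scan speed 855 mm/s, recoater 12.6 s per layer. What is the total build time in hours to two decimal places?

Layer count = ceil(63.6 / 0.06) = 1060.
Per-layer scan distance = 4060 / 0.07 = 58000 mm.
Laser time per layer: 58000 / 855 → 67.8363 s.
Per-layer time = 67.8363 + 12.6 = 80.4363 s.
Total: 1060 × 80.4363 s = 85262.478 s → 23.68 hours.

23.68 hours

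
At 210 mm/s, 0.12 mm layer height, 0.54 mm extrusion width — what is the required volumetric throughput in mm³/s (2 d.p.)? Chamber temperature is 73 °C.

Bead cross-section = 0.12 × 0.54 = 0.0648 mm².
Q = v·A = 210 × 0.0648 = 13.61 mm³/s.

13.61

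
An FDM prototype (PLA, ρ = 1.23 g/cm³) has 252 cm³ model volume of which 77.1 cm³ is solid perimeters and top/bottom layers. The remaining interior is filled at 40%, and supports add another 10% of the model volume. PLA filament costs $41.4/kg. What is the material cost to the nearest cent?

$8.77

Infill region = 252 − 77.1 = 174.9 cm³.
Deposited infill: 0.40 × 174.9 → 69.96 cm³.
Support = 0.10 × 252 = 25.2 cm³.
Total extruded = 77.1 + 69.96 + 25.2, so 172.26 cm³.
Mass: 172.26 × 1.23 → 211.8798 g.
Cost = 211.8798 g / 1000 × $41.4/kg = $8.77.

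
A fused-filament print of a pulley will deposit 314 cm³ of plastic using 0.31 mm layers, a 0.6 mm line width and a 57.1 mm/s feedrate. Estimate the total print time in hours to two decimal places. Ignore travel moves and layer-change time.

8.21 hours

Line area = 0.31 × 0.6, so 0.186 mm².
Total extruded path = 314000/0.186 = 1688172 mm.
Time extruding: 1688172 / 57.1 → 29565.2 s.
Converting: 29565.2 s = 8.21 hours.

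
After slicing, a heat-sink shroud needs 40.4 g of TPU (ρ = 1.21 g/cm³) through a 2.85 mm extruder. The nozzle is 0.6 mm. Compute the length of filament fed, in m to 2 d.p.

5.23 m

Extruded volume: 40.4/1.21 = 33.3884 cm³ (33388.4 mm³).
Cross-section of 2.85 mm filament: π·(2.85/2)² = 6.3794 mm².
L = V/A = 33388.4/6.3794 = 5233.78 mm → 5.23 m.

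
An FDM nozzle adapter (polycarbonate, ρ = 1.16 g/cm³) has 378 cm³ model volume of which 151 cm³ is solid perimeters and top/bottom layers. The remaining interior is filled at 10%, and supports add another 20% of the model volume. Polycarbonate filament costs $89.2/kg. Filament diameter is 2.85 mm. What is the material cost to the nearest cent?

Volume inside the shell: 378 − 151 → 227 cm³.
Infill volume = 0.10 × 227 = 22.7 cm³.
Support: 0.20 × 378 → 75.6 cm³.
Deposited volume = 151 + 22.7 + 75.6 = 249.3 cm³.
Mass = 249.3 × 1.16 = 289.188 g.
At $89.2/kg: 289.188/1000 × 89.2 = $25.80.

$25.80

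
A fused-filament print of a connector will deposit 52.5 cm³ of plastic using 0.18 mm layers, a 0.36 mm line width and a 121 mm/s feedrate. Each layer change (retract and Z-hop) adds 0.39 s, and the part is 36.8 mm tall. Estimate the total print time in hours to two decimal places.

Extrusion cross-section = 0.18 × 0.36, so 0.0648 mm².
Total extruded path = 52500/0.0648 = 810185.2 mm.
Extrusion time = 810185.2 / 121 = 6695.7 s.
Layer count = ceil(36.8 / 0.18) = 205.
Non-print overhead: 205 × 0.39 → 79.95 s.
Altogether 6695.7 + 79.95 = 6775.65 s, i.e. 1.88 hours.

1.88 hours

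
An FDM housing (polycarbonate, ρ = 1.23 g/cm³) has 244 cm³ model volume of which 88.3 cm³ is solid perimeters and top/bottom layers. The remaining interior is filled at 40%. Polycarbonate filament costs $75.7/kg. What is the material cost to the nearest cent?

$14.02

Volume inside the shell = 244 − 88.3 = 155.7 cm³.
Infill deposited = 0.40 × 155.7 = 62.28 cm³.
Total printed volume = 88.3 + 62.28, so 150.58 cm³.
Mass = 150.58 × 1.23 = 185.2134 g.
At $75.7/kg: 185.2134/1000 × 75.7 = $14.02.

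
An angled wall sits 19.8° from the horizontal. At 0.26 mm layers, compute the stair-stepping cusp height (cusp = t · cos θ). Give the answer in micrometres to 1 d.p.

Cusp = layer height × cos(19.8°) = 0.26 × 0.9409 = 0.244634 mm = 244.6 μm.

244.6 μm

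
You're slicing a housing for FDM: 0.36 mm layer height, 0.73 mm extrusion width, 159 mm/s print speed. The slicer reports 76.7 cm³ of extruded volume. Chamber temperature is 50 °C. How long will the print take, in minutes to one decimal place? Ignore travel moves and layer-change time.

Bead cross-section = 0.36 × 0.73 = 0.2628 mm².
Toolpath length = 76.7 cm³ / 0.2628 mm² = 76700 / 0.2628 = 291856.9 mm.
Extrusion time = 291856.9 / 159, so 1835.6 s.
In the requested units: 1835.6 s = 30.6 minutes.

30.6 minutes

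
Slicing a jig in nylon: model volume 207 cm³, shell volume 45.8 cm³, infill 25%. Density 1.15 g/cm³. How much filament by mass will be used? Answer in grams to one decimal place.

Infill region = 207 − 45.8, so 161.2 cm³.
Infill volume = 0.25 × 161.2 = 40.3 cm³.
Deposited volume = 45.8 + 40.3 = 86.1 cm³.
Mass = 86.1 × 1.15 = 99.015 g.

99.0 g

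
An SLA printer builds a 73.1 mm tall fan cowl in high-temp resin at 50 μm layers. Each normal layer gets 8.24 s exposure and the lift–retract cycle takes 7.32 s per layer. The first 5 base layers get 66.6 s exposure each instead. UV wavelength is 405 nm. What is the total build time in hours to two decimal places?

Number of layers: 73.1 / 0.05 → 1462 (rounded up).
Burn-in layers = 5 × (66.6 + 7.32), so 369.6 s.
Regular layers = 1457 × (8.24 + 7.32), so 22670.92 s.
Sum: 369.6 + 22670.92 = 23040.52 s → 6.40 hours.

6.40 hours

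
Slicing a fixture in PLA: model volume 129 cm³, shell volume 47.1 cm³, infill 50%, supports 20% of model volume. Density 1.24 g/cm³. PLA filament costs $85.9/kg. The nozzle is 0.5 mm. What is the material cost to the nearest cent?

$12.13

Interior volume: 129 − 47.1 → 81.9 cm³.
Infill volume = 0.50 × 81.9 = 40.95 cm³.
Support = 0.20 × 129, so 25.8 cm³.
Total printed volume = 47.1 + 40.95 + 25.8, so 113.85 cm³.
Mass: 113.85 × 1.24 → 141.174 g.
Cost = 141.174 g / 1000 × $85.9/kg = $12.13.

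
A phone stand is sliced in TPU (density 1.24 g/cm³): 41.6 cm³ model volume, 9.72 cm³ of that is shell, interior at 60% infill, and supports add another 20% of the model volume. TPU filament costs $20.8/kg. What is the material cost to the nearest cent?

Interior volume = 41.6 − 9.72, so 31.88 cm³.
Deposited infill = 0.60 × 31.88, so 19.128 cm³.
Support = 0.20 × 41.6 = 8.32 cm³.
Deposited volume = 9.72 + 19.128 + 8.32, so 37.168 cm³.
Mass = 37.168 × 1.24 = 46.08832 g.
At $20.8/kg: 46.08832/1000 × 20.8 = $0.96.

$0.96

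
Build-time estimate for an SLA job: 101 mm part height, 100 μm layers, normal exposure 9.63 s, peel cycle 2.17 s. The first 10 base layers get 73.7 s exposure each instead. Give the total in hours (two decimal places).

3.49 hours

Layer count = ceil(101 / 0.1) = 1010.
Base layers: 10 × (73.7 + 2.17) → 758.7 s.
Remaining layers = 1000 × (9.63 + 2.17), so 11800 s.
Total = 758.7 + 11800 = 12558.7 s = 3.49 hours.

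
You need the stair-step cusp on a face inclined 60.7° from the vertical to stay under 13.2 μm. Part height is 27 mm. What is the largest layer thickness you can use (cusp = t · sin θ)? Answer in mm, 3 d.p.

Layer height = cusp / sin(60.7°) = 0.0132 / 0.8721 = 0.015 mm.

0.015 mm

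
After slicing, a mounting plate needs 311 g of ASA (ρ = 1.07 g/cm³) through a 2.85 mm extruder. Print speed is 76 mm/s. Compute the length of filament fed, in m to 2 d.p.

Extruded volume: 311/1.07 = 290.6542 cm³ (290654.2 mm³).
A = π r² = π × 1.425² = 6.3794 mm².
L = V/A = 290654.2/6.3794 = 45561.37 mm → 45.56 m.

45.56 m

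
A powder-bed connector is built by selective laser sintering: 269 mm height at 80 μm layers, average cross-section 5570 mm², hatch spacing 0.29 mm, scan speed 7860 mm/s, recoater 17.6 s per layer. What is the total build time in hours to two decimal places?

Layer count = ceil(269 / 0.08) = 3363.
Scan path per layer = 5570 / 0.29 = 19206.9 mm.
Per-layer scan time = 19206.9 / 7860 = 2.4436 s.
Time per layer: 2.4436 + 17.6 → 20.0436 s.
Total: 3363 × 20.0436 s = 67406.6268 s → 18.72 hours.

18.72 hours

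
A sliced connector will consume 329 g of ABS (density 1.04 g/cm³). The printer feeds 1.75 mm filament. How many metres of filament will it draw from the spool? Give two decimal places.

Extruded volume: 329/1.04 = 316.3462 cm³ (316346.2 mm³).
A = π r² = π × 0.875² = 2.4053 mm².
L = V/A = 316346.2/2.4053 = 131520.48 mm → 131.52 m.

131.52 m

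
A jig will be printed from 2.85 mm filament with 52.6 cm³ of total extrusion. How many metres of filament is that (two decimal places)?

8.25 m

A = π r² = π × 1.425² = 6.3794 mm².
Length = 52.6 cm³ / 6.3794 mm² = 52600 / 6.3794 = 8245.29 mm = 8.25 m.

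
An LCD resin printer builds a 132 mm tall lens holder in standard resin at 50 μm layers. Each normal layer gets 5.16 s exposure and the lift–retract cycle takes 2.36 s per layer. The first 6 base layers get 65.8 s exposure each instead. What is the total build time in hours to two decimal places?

Layers = ⌈132/0.05⌉ = 2640.
Base layers = 6 × (65.8 + 2.36) = 408.96 s.
Normal layers: 2634 × (5.16 + 2.36) → 19807.68 s.
Sum: 408.96 + 19807.68 = 20216.64 s → 5.62 hours.

5.62 hours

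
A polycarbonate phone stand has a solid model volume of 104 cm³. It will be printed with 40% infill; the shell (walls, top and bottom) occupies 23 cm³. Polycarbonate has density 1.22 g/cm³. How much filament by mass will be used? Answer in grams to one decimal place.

67.6 g

Interior volume = 104 − 23 = 81 cm³.
Infill deposited = 0.40 × 81, so 32.4 cm³.
Deposited volume: 23 + 32.4 → 55.4 cm³.
Mass = 55.4 × 1.22 = 67.588 g.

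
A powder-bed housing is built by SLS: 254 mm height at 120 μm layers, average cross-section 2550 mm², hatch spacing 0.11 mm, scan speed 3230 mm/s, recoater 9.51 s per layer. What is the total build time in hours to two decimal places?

Layers = ⌈254/0.12⌉ = 2117.
Per-layer scan distance = 2550 / 0.11, so 23181.8 mm.
Scan time per layer = 23181.8 / 3230 = 7.177 s.
Layer cycle: 7.177 + 9.51 → 16.687 s.
2117 layers × 16.687 s/layer = 35326.379 s, i.e. 9.81 hours.

9.81 hours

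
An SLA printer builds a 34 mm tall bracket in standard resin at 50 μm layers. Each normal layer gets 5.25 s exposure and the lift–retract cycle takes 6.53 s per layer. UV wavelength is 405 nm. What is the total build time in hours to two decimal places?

2.23 hours

Layers = ⌈34/0.05⌉ = 680.
Per-layer time = 5.25 + 6.53, so 11.78 s.
Build time: 680 × 11.78 s = 8010.4 s, i.e. 2.23 hours.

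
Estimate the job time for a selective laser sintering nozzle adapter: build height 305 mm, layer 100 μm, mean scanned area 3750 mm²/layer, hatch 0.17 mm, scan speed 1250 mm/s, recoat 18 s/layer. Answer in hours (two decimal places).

Number of layers: 305 / 0.1 → 3050 (rounded up).
Per-layer scan distance = 3750 / 0.17, so 22058.8 mm.
Laser time per layer: 22058.8 / 1250 → 17.647 s.
Per-layer time = 17.647 + 18, so 35.647 s.
Total: 3050 × 35.647 s = 108723.35 s → 30.20 hours.

30.20 hours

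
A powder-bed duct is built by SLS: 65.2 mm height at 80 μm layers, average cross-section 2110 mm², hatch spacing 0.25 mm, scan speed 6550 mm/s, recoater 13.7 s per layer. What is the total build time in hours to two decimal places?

Layer count = ceil(65.2 / 0.08) = 815.
Scan path per layer = 2110 / 0.25 = 8440 mm.
Laser time per layer: 8440 / 6550 → 1.2885 s.
Layer cycle = 1.2885 + 13.7, so 14.9885 s.
Build time = 815 × 14.9885 = 12215.6275 s = 3.39 hours.

3.39 hours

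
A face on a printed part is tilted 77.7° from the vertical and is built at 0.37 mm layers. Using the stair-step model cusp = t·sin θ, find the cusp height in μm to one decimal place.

Cusp = layer height × sin(77.7°) = 0.37 × 0.9770 = 0.36149 mm = 361.5 μm.

361.5 μm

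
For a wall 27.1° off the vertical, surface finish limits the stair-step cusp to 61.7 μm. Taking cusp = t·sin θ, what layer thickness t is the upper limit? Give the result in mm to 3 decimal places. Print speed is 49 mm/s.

t = h_c / sin θ = 0.0617 / 0.4555 = 0.135 mm.

0.135 mm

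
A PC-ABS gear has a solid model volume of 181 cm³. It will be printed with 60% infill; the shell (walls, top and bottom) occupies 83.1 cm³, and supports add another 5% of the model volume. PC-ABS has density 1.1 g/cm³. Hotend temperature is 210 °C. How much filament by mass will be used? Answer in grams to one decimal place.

Volume inside the shell = 181 − 83.1 = 97.9 cm³.
Infill volume: 0.60 × 97.9 → 58.74 cm³.
Support = 0.05 × 181 = 9.05 cm³.
Total extruded = 83.1 + 58.74 + 9.05, so 150.89 cm³.
Mass = 150.89 × 1.1, so 165.979 g.

166.0 g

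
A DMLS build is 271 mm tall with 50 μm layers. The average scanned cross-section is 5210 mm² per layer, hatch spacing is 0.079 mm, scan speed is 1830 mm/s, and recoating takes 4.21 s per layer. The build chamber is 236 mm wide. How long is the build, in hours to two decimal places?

Layers = ⌈271/0.05⌉ = 5420.
Hatch length per layer = 5210 / 0.079, so 65949.4 mm.
Laser time per layer = 65949.4 / 1830, so 36.0379 s.
Per-layer time: 36.0379 + 4.21 → 40.2479 s.
Total: 5420 × 40.2479 s = 218143.618 s → 60.60 hours.

60.60 hours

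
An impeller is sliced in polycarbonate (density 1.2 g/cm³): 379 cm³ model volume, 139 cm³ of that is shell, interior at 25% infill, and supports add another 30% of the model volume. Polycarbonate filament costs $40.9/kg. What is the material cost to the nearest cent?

$15.35

Interior volume = 379 − 139 = 240 cm³.
Infill deposited = 0.25 × 240, so 60 cm³.
Support = 0.30 × 379, so 113.7 cm³.
Deposited volume: 139 + 60 + 113.7 → 312.7 cm³.
Mass: 312.7 × 1.2 → 375.24 g.
Cost = 375.24 g / 1000 × $40.9/kg = $15.35.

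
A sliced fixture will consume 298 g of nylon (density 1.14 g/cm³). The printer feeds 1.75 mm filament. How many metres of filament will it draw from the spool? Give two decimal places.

Volume = 298 g / 1.14 g·cm⁻³ = 261.4035 cm³ = 261403.5 mm³.
Filament cross-section = π × (1.75/2)² = 2.4053 mm².
Length = 261403.5 / 2.4053 = 108678.13 mm = 108.68 m.

108.68 m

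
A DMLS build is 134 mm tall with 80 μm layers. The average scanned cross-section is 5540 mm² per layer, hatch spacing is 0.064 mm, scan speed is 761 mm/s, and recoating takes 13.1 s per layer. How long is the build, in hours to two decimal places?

59.02 hours

Number of layers: 134 / 0.08 → 1675 (rounded up).
Hatch length per layer: 5540 / 0.064 → 86562.5 mm.
Per-layer scan time: 86562.5 / 761 → 113.7484 s.
Layer cycle = 113.7484 + 13.1 = 126.8484 s.
1675 layers × 126.8484 s/layer = 212471.07 s, i.e. 59.02 hours.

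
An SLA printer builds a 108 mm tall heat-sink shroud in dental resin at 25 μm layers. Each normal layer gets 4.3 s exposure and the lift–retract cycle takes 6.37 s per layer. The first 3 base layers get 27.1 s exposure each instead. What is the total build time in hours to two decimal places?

Layer count = ceil(108 / 0.025) = 4320.
Base layers = 3 × (27.1 + 6.37) = 100.41 s.
Regular layers = 4317 × (4.3 + 6.37) = 46062.39 s.
Total = 100.41 + 46062.39 = 46162.8 s = 12.82 hours.

12.82 hours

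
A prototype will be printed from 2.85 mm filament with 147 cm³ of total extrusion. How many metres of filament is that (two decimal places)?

23.04 m

Cross-section of 2.85 mm filament: π·(2.85/2)² = 6.3794 mm².
Length = 147 cm³ / 6.3794 mm² = 147000 / 6.3794 = 23042.92 mm = 23.04 m.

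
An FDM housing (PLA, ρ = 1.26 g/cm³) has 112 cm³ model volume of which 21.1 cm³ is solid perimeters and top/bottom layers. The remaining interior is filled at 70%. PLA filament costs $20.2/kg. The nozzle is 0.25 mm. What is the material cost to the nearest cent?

$2.16

Volume inside the shell = 112 − 21.1, so 90.9 cm³.
Deposited infill: 0.70 × 90.9 → 63.63 cm³.
Deposited volume = 21.1 + 63.63, so 84.73 cm³.
Mass = 84.73 × 1.26, so 106.7598 g.
At $20.2/kg: 106.7598/1000 × 20.2 = $2.16.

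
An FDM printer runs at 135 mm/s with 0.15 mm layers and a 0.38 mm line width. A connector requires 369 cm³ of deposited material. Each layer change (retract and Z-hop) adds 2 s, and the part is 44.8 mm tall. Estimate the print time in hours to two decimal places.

Bead cross-section: 0.15 × 0.38 → 0.057 mm².
Path length: 369000 mm³ / 0.057 mm² → 6473684.2 mm.
Print-move time: 6473684.2 / 135 → 47953.2 s.
Number of layers: 44.8 / 0.15 → 299 (rounded up).
Layer-change overhead = 299 × 2, so 598 s.
Total = 47953.2 + 598 = 48551.2 s = 13.49 hours.

13.49 hours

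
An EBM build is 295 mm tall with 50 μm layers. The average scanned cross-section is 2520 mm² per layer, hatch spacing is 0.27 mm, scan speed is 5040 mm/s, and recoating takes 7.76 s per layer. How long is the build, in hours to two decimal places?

15.75 hours

Layer count = ceil(295 / 0.05) = 5900.
Hatch length per layer: 2520 / 0.27 → 9333.3 mm.
Beam time per layer = 9333.3 / 5040, so 1.8518 s.
Per-layer time: 1.8518 + 7.76 → 9.6118 s.
5900 layers × 9.6118 s/layer = 56709.62 s, i.e. 15.75 hours.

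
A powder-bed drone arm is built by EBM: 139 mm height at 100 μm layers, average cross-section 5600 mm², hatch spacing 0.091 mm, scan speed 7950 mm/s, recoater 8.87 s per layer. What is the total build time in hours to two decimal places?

Number of layers: 139 / 0.1 → 1390 (rounded up).
Per-layer scan distance: 5600 / 0.091 → 61538.5 mm.
Scan time per layer: 61538.5 / 7950 → 7.7407 s.
Time per layer = 7.7407 + 8.87 = 16.6107 s.
1390 layers × 16.6107 s/layer = 23088.873 s, i.e. 6.41 hours.

6.41 hours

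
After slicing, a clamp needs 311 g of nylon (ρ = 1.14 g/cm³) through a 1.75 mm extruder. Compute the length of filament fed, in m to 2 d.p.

113.42 m

Extruded volume: 311/1.14 = 272.807 cm³ (272807 mm³).
Filament cross-section = π × (1.75/2)² = 2.4053 mm².
L = V/A = 272807/2.4053 = 113419.12 mm → 113.42 m.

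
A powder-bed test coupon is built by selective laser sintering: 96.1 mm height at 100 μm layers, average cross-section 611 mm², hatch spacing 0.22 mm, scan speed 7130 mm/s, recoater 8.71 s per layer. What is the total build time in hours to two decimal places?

2.43 hours

Number of layers: 96.1 / 0.1 → 961 (rounded up).
Scan path per layer = 611 / 0.22, so 2777.3 mm.
Laser time per layer: 2777.3 / 7130 → 0.3895 s.
Per-layer time = 0.3895 + 8.71 = 9.0995 s.
961 layers × 9.0995 s/layer = 8744.6195 s, i.e. 2.43 hours.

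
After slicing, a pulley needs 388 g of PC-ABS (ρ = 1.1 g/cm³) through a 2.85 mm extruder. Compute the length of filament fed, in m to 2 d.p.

55.29 m

Extruded volume: 388/1.1 = 352.7273 cm³ (352727.3 mm³).
Filament cross-section = π × (2.85/2)² = 6.3794 mm².
Length = 352727.3 / 6.3794 = 55291.61 mm = 55.29 m.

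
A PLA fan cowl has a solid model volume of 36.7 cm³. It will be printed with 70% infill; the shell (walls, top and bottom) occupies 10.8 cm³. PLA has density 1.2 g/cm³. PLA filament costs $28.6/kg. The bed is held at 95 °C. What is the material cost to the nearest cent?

$0.99

Volume inside the shell = 36.7 − 10.8 = 25.9 cm³.
Infill volume: 0.70 × 25.9 → 18.13 cm³.
Total extruded = 10.8 + 18.13, so 28.93 cm³.
Mass: 28.93 × 1.2 → 34.716 g.
Cost = 34.716 g / 1000 × $28.6/kg = $0.99.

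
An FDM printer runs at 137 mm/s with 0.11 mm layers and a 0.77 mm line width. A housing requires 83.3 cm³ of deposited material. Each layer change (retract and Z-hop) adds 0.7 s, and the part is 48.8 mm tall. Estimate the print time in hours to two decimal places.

Bead cross-section = 0.11 × 0.77 = 0.0847 mm².
Total extruded path = 83300/0.0847 = 983471.1 mm.
Print-move time = 983471.1 / 137, so 7178.6 s.
Number of layers: 48.8 / 0.11 → 444 (rounded up).
Z-hop total = 444 × 0.7, so 310.8 s.
Altogether 7178.6 + 310.8 = 7489.4 s, i.e. 2.08 hours.

2.08 hours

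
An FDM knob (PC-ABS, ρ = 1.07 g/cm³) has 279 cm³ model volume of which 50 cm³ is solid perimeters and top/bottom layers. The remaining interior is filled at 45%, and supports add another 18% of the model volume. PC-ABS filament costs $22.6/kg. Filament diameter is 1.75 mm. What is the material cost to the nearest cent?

Interior volume: 279 − 50 → 229 cm³.
Infill volume = 0.45 × 229, so 103.05 cm³.
Support = 0.18 × 279, so 50.22 cm³.
Total extruded = 50 + 103.05 + 50.22 = 203.27 cm³.
Mass: 203.27 × 1.07 → 217.4989 g.
At $22.6/kg: 217.4989/1000 × 22.6 = $4.92.

$4.92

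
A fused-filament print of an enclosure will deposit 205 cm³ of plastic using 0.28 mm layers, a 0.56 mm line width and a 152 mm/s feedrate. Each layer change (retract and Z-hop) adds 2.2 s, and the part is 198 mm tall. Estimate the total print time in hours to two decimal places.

Extrusion cross-section: 0.28 × 0.56 → 0.1568 mm².
Toolpath length = 205 cm³ / 0.1568 mm² = 205000 / 0.1568 = 1307398 mm.
Print-move time: 1307398 / 152 → 8601.3 s.
Number of layers: 198 / 0.28 → 708 (rounded up).
Layer-change overhead: 708 × 2.2 → 1557.6 s.
Altogether 8601.3 + 1557.6 = 10158.9 s, i.e. 2.82 hours.

2.82 hours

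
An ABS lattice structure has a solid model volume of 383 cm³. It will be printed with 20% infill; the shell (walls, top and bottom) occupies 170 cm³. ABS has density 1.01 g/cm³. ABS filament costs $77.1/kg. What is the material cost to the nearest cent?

$16.56

Infill region = 383 − 170, so 213 cm³.
Deposited infill = 0.20 × 213, so 42.6 cm³.
Total extruded = 170 + 42.6 = 212.6 cm³.
Mass: 212.6 × 1.01 → 214.726 g.
At $77.1/kg: 214.726/1000 × 77.1 = $16.56.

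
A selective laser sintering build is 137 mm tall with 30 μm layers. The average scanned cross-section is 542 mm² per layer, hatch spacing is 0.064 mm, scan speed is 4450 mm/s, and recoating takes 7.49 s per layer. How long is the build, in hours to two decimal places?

11.92 hours

Layer count = ceil(137 / 0.03) = 4567.
Scan path per layer = 542 / 0.064, so 8468.8 mm.
Per-layer scan time = 8468.8 / 4450 = 1.9031 s.
Per-layer time = 1.9031 + 7.49 = 9.3931 s.
Total: 4567 × 9.3931 s = 42898.2877 s → 11.92 hours.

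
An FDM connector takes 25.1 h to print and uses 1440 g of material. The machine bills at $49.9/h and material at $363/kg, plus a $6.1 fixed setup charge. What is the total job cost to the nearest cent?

Machine cost = 49.9 × 25.1 = $1252.49.
Material cost = 363 × 1440/1000 = $522.72.
Adding setup: 1252.49 + 522.72 + 6.1 → $1781.31.

$1781.31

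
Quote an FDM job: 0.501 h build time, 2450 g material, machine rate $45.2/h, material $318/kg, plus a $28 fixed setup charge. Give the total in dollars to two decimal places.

Time charge = 45.2 × 0.501, so $22.6452.
Feedstock cost = 318 × 2450/1000, so $779.10.
Total = 22.6452 + 779.10 + 28 = 829.7452 ≈ $829.75.

$829.75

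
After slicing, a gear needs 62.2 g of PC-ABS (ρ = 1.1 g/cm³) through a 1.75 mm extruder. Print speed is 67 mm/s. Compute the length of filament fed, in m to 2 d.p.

Volume = 62.2 g / 1.1 g·cm⁻³ = 56.5455 cm³ = 56545.5 mm³.
Filament cross-section = π × (1.75/2)² = 2.4053 mm².
Length = 56545.5 / 2.4053 = 23508.71 mm = 23.51 m.

23.51 m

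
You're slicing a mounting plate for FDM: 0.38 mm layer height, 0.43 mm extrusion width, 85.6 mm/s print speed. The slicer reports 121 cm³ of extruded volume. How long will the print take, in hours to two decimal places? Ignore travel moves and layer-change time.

Line area = 0.38 × 0.43 = 0.1634 mm².
Path length: 121000 mm³ / 0.1634 mm² → 740514.1 mm.
Print-move time = 740514.1 / 85.6, so 8650.9 s.
In the requested units: 8650.9 s = 2.40 hours.

2.40 hours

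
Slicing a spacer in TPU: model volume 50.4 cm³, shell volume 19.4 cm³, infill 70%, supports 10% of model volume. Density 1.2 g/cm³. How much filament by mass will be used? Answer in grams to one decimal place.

55.4 g

Infill region = 50.4 − 19.4 = 31 cm³.
Infill volume = 0.70 × 31 = 21.7 cm³.
Support: 0.10 × 50.4 → 5.04 cm³.
Total printed volume: 19.4 + 21.7 + 5.04 → 46.14 cm³.
Mass = 46.14 × 1.2, so 55.368 g.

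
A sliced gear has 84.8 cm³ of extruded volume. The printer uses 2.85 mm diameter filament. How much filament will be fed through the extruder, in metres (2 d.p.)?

13.29 m

Filament cross-section = π × (2.85/2)² = 6.3794 mm².
Length = 84.8 cm³ / 6.3794 mm² = 84800 / 6.3794 = 13292.79 mm = 13.29 m.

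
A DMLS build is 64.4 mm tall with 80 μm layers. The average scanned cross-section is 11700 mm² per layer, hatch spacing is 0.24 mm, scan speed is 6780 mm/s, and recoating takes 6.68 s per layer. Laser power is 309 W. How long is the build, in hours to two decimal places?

3.10 hours

Layers = ⌈64.4/0.08⌉ = 805.
Hatch length per layer = 11700 / 0.24 = 48750 mm.
Per-layer scan time = 48750 / 6780 = 7.1903 s.
Layer cycle: 7.1903 + 6.68 → 13.8703 s.
Build time = 805 × 13.8703 = 11165.5915 s = 3.10 hours.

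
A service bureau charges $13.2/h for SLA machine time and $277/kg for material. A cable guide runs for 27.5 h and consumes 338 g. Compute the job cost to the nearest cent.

Time charge = 13.2 × 27.5 = $363.00.
Material charge = 277 × 338/1000 = $93.626.
Total = 363.00 + 93.626 = 456.626 ≈ $456.63.

$456.63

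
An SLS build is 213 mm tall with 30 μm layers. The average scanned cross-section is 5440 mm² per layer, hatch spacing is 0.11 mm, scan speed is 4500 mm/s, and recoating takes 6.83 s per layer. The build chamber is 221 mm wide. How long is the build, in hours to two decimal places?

Number of layers: 213 / 0.03 → 7100 (rounded up).
Hatch length per layer = 5440 / 0.11, so 49454.5 mm.
Laser time per layer = 49454.5 / 4500 = 10.9899 s.
Time per layer = 10.9899 + 6.83, so 17.8199 s.
Total: 7100 × 17.8199 s = 126521.29 s → 35.14 hours.

35.14 hours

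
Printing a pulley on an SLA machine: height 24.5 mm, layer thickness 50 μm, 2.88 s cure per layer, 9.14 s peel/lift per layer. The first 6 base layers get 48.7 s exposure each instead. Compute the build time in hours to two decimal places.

1.71 hours

Layers = ⌈24.5/0.05⌉ = 490.
Burn-in layers = 6 × (48.7 + 9.14) = 347.04 s.
Regular layers: 484 × (2.88 + 9.14) → 5817.68 s.
Sum: 347.04 + 5817.68 = 6164.72 s → 1.71 hours.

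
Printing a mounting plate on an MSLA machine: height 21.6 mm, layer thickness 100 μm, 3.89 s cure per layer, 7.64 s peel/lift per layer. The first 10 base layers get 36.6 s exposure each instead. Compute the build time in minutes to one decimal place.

Number of layers: 21.6 / 0.1 → 216 (rounded up).
Burn-in layers: 10 × (36.6 + 7.64) → 442.4 s.
Regular layers = 206 × (3.89 + 7.64) = 2375.18 s.
Sum: 442.4 + 2375.18 = 2817.58 s → 47.0 minutes.

47.0 minutes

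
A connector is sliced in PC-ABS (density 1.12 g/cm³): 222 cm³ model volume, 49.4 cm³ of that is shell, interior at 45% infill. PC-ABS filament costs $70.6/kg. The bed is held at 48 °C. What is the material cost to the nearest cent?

Interior volume: 222 − 49.4 → 172.6 cm³.
Deposited infill = 0.45 × 172.6, so 77.67 cm³.
Deposited volume: 49.4 + 77.67 → 127.07 cm³.
Mass = 127.07 × 1.12, so 142.3184 g.
Cost = 142.3184 g / 1000 × $70.6/kg = $10.05.

$10.05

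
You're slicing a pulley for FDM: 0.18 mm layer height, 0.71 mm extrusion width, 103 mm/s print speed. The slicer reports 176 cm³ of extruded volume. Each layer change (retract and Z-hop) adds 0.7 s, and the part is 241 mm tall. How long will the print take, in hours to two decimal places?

Bead cross-section = 0.18 × 0.71, so 0.1278 mm².
Path length: 176000 mm³ / 0.1278 mm² → 1377151.8 mm.
Extrusion time = 1377151.8 / 103 = 13370.4 s.
Number of layers: 241 / 0.18 → 1339 (rounded up).
Non-print overhead = 1339 × 0.7, so 937.3 s.
Altogether 13370.4 + 937.3 = 14307.7 s, i.e. 3.97 hours.

3.97 hours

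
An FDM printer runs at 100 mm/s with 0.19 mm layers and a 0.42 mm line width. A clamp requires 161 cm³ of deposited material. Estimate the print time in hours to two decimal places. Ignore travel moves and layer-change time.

5.60 hours

Extrusion cross-section = 0.19 × 0.42 = 0.0798 mm².
Toolpath length = 161 cm³ / 0.0798 mm² = 161000 / 0.0798 = 2017543.9 mm.
Time extruding = 2017543.9 / 100, so 20175.4 s.
That's 20175.4 s → 5.60 hours.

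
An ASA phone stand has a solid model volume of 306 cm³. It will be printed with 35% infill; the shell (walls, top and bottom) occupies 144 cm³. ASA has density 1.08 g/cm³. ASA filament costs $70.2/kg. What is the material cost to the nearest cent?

$15.22

Interior volume: 306 − 144 → 162 cm³.
Infill deposited = 0.35 × 162 = 56.7 cm³.
Total extruded = 144 + 56.7 = 200.7 cm³.
Mass = 200.7 × 1.08, so 216.756 g.
Cost = 216.756 g / 1000 × $70.2/kg = $15.22.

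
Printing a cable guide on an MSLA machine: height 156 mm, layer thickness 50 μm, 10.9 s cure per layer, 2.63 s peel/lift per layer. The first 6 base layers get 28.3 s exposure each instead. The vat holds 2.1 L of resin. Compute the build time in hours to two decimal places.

Number of layers: 156 / 0.05 → 3120 (rounded up).
Base layers = 6 × (28.3 + 2.63), so 185.58 s.
Regular layers = 3114 × (10.9 + 2.63), so 42132.42 s.
Sum: 185.58 + 42132.42 = 42318 s → 11.76 hours.

11.76 hours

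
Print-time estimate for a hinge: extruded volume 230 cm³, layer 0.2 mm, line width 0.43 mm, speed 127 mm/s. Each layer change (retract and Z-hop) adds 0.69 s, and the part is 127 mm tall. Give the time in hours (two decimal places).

Bead cross-section = 0.2 × 0.43, so 0.086 mm².
Total extruded path = 230000/0.086 = 2674418.6 mm.
Extrusion time: 2674418.6 / 127 → 21058.4 s.
Layers = ⌈127/0.2⌉ = 635.
Layer-change overhead: 635 × 0.69 → 438.15 s.
Altogether 21058.4 + 438.15 = 21496.55 s, i.e. 5.97 hours.

5.97 hours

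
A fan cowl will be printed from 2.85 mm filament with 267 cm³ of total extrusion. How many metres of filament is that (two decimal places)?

Cross-section of 2.85 mm filament: π·(2.85/2)² = 6.3794 mm².
Length = 267 cm³ / 6.3794 mm² = 267000 / 6.3794 = 41853.47 mm = 41.85 m.

41.85 m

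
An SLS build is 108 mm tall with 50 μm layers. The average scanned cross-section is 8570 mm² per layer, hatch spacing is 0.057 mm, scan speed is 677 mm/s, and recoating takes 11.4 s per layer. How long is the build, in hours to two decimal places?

Layer count = ceil(108 / 0.05) = 2160.
Hatch length per layer = 8570 / 0.057 = 150350.9 mm.
Laser time per layer: 150350.9 / 677 → 222.084 s.
Per-layer time: 222.084 + 11.4 → 233.484 s.
2160 layers × 233.484 s/layer = 504325.44 s, i.e. 140.09 hours.

140.09 hours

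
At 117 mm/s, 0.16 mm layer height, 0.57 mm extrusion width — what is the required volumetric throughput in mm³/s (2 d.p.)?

10.67

Bead cross-section = 0.16 × 0.57 = 0.0912 mm².
Q = v·A = 117 × 0.0912 = 10.67 mm³/s.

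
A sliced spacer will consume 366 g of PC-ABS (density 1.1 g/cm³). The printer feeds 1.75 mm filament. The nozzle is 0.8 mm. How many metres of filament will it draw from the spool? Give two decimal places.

138.33 m

Extruded volume: 366/1.1 = 332.7273 cm³ (332727.3 mm³).
Cross-section of 1.75 mm filament: π·(1.75/2)² = 2.4053 mm².
L = V/A = 332727.3/2.4053 = 138330.89 mm → 138.33 m.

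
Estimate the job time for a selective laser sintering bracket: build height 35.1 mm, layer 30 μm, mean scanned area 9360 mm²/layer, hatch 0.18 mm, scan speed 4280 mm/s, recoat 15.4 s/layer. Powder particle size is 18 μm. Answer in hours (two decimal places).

Layers = ⌈35.1/0.03⌉ = 1170.
Hatch length per layer = 9360 / 0.18 = 52000 mm.
Laser time per layer = 52000 / 4280 = 12.1495 s.
Per-layer time = 12.1495 + 15.4, so 27.5495 s.
1170 layers × 27.5495 s/layer = 32232.915 s, i.e. 8.95 hours.

8.95 hours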